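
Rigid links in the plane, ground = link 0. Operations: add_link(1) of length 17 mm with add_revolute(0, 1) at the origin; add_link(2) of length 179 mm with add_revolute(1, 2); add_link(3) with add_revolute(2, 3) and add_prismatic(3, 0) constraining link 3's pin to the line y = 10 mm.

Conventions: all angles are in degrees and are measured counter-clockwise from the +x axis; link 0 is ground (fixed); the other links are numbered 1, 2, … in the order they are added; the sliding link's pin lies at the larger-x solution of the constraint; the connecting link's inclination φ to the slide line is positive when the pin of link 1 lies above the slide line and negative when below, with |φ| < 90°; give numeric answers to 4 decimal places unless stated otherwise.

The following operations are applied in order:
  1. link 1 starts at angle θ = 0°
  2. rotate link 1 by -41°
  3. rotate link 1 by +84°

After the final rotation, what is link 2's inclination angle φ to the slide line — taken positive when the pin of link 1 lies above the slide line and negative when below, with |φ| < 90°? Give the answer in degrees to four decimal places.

geometry: r = 17 mm, L = 179 mm, e = 10 mm; θ starts at 0°
rotate link 1 by -41°: θ ← 0° -41° = -41°
rotate link 1 by +84°: θ ← -41° +84° = 43°
h = r sin θ − e = 11.593972 − 10 = 1.593972
sin φ = h / L = 1.593972 / 179 = 0.00890487
φ = arcsin(0.00890487) = 0.510218°

0.5102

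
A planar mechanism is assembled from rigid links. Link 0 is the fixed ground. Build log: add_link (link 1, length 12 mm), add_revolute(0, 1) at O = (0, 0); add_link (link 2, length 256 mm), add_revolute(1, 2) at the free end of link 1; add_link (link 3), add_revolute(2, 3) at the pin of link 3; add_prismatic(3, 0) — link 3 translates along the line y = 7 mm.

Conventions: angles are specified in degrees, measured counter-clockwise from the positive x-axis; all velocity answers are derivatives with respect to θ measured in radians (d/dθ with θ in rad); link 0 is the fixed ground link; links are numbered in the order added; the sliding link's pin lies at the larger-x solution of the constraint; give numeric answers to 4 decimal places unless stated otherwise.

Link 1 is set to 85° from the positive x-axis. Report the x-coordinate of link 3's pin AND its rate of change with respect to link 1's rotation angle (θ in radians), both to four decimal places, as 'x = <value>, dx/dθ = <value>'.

geometry: r = 12 mm, L = 256 mm, e = 7 mm
crank pin P = (r cos θ, r sin θ) = (1.045869, 11.954336)
h = r sin θ − e = 11.954336 − 7 = 4.954336
x = r cos θ + √(L² − h²) = 1.045869 + 255.952055 = 256.997924
dx/dθ = −r sin θ − h·r cos θ/√(L² − h²) (θ in radians; h = 4.954336) = -11.974581

x = 256.9979, dx/dθ = -11.9746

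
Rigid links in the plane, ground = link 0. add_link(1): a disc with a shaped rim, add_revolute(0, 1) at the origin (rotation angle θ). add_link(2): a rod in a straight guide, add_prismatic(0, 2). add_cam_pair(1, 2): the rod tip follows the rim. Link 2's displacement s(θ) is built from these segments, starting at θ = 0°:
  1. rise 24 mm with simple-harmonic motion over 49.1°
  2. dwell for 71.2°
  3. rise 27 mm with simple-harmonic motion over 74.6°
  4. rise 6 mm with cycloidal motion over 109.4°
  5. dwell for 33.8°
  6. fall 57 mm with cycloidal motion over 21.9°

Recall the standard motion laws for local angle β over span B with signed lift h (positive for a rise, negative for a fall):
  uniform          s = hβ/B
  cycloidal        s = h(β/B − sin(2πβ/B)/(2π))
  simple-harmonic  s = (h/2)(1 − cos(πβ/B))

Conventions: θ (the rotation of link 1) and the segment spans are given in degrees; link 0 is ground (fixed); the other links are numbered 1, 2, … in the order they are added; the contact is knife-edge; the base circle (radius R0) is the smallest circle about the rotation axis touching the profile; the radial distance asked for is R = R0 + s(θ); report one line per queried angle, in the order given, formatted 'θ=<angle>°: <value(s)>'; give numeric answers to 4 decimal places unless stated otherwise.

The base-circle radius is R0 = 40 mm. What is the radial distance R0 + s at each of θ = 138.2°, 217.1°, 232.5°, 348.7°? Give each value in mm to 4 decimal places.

segment 1 (0° to 49.1°, simple-harmonic, h = 24) is passed completely: s = 0.0000 + (24) = 24.0000
segment 2 (49.1° to 120.3°, dwell): s unchanged at 24.0000
θ = 138.2° falls in segment 3 (120.3° to 194.9°, simple-harmonic, h = 27): β = 138.2 − 120.3 = 17.9°, B = 74.6°; Δs = 27/2·(1 − cos(π·0.2399)) = 3.6574; s = 24.0000 + 3.6574 = 27.6574
segment 3 (120.3° to 194.9°, simple-harmonic, h = 27) is passed completely: s = 24.0000 + (27) = 51.0000
θ = 217.1° falls in segment 4 (194.9° to 304.3°, cycloidal, h = 6): β = 217.1 − 194.9 = 22.2°, B = 109.4°; Δs = 6·(0.2029 − sin(2π·0.2029)/(2π)) = 0.3041; s = 51.0000 + 0.3041 = 51.3041
θ = 232.5° falls in segment 4 (194.9° to 304.3°, cycloidal, h = 6): β = 232.5 − 194.9 = 37.6°, B = 109.4°; Δs = 6·(0.3437 − sin(2π·0.3437)/(2π)) = 1.2680; s = 51.0000 + 1.2680 = 52.2680
segment 4 (194.9° to 304.3°, cycloidal, h = 6) is passed completely: s = 51.0000 + (6) = 57.0000
segment 5 (304.3° to 338.1°, dwell): s unchanged at 57.0000
θ = 348.7° falls in segment 6 (338.1° to 360°, cycloidal, h = -57): β = 348.7 − 338.1 = 10.6°, B = 21.9°; Δs = -57·(0.4840 − sin(2π·0.4840)/(2π)) = -26.6796; s = 57.0000 − 26.6796 = 30.3204
θ=138.2°: R = R0 + s = 40 + 27.6574 = 67.6574
θ=217.1°: R = R0 + s = 40 + 51.3041 = 91.3041
θ=232.5°: R = R0 + s = 40 + 52.2680 = 92.2680
θ=348.7°: R = R0 + s = 40 + 30.3204 = 70.3204

θ=138.2°: 67.6574
θ=217.1°: 91.3041
θ=232.5°: 92.2680
θ=348.7°: 70.3204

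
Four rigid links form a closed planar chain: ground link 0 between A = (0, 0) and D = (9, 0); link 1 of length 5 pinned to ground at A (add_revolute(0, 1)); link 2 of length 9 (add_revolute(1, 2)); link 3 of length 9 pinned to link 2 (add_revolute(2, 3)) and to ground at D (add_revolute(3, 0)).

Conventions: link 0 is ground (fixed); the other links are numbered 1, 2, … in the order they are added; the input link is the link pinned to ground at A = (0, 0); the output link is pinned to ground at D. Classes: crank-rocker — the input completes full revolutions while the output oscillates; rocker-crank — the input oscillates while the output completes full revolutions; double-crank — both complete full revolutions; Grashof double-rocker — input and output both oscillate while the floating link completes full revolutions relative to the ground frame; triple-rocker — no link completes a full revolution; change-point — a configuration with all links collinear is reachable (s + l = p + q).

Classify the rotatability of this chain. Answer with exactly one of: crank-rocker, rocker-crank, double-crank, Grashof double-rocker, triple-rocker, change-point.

lengths: ground=9, input=5, coupler=9, output=9
sorted: s=5 (shortest), l=9 (longest), p+q=18
s + l = 14 vs p + q = 18
s + l < p + q (Grashof) with shortest = input link → crank-rocker

crank-rocker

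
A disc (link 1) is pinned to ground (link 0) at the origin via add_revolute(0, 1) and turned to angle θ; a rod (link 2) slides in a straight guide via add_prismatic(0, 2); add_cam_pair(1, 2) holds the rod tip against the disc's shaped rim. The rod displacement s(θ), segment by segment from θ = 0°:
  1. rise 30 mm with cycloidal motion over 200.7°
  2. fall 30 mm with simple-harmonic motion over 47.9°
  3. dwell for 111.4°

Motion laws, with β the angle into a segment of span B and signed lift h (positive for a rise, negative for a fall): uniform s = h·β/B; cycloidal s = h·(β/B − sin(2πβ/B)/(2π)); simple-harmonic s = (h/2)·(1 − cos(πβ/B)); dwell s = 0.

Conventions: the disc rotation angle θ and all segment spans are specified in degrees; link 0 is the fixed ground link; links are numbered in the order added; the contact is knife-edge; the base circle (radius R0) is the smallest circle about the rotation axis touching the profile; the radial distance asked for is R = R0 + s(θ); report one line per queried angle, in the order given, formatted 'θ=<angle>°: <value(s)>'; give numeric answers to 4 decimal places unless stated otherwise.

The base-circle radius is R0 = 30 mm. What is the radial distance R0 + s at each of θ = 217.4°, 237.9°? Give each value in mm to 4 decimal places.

segment 1 (0° to 200.7°, cycloidal, h = 30) is passed completely: s = 0.0000 + (30) = 30.0000
θ = 217.4° falls in segment 2 (200.7° to 248.6°, simple-harmonic, h = -30): β = 217.4 − 200.7 = 16.7°, B = 47.9°; Δs = -30/2·(1 − cos(π·0.3486)) = -8.1332; s = 30.0000 − 8.1332 = 21.8668
θ = 237.9° falls in segment 2 (200.7° to 248.6°, simple-harmonic, h = -30): β = 237.9 − 200.7 = 37.2°, B = 47.9°; Δs = -30/2·(1 − cos(π·0.7766)) = -26.4555; s = 30.0000 − 26.4555 = 3.5445
θ=217.4°: R = R0 + s = 30 + 21.8668 = 51.8668
θ=237.9°: R = R0 + s = 30 + 3.5445 = 33.5445

θ=217.4°: 51.8668
θ=237.9°: 33.5445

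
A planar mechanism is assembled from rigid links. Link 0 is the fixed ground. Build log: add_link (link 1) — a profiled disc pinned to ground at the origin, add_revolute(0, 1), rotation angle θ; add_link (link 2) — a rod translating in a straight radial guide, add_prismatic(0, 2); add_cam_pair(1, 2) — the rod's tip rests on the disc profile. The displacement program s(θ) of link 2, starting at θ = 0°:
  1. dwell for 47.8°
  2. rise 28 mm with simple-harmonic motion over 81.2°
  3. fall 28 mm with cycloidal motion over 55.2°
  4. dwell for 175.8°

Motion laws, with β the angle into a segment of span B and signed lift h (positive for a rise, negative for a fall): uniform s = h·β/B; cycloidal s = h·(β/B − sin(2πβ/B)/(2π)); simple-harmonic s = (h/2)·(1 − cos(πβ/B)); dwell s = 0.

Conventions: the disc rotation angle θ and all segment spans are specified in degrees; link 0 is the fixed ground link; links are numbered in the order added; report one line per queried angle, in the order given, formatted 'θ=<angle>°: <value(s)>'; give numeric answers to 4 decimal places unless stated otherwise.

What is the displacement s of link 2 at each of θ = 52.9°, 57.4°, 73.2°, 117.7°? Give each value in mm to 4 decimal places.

seg 1 [0°–47.8°] dwell: s stays 0.0000
seg 2 [47.8°–129°] simple-harmonic, h=28: θ=52.9° here. β=5.1, B=81.2. 28/2·(1 − cos(π·0.0628)) = 0.2717 → s = 0.2717
seg 2 [47.8°–129°] simple-harmonic, h=28: θ=57.4° here. β=9.6, B=81.2. 28/2·(1 − cos(π·0.1182)) = 0.9546 → s = 0.9546
seg 2 [47.8°–129°] simple-harmonic, h=28: θ=73.2° here. β=25.4, B=81.2. 28/2·(1 − cos(π·0.3128)) = 6.2333 → s = 6.2333
seg 2 [47.8°–129°] simple-harmonic, h=28: θ=117.7° here. β=69.9, B=81.2. 28/2·(1 − cos(π·0.8608)) = 26.6832 → s = 26.6832

θ=52.9°: 0.2717
θ=57.4°: 0.9546
θ=73.2°: 6.2333
θ=117.7°: 26.6832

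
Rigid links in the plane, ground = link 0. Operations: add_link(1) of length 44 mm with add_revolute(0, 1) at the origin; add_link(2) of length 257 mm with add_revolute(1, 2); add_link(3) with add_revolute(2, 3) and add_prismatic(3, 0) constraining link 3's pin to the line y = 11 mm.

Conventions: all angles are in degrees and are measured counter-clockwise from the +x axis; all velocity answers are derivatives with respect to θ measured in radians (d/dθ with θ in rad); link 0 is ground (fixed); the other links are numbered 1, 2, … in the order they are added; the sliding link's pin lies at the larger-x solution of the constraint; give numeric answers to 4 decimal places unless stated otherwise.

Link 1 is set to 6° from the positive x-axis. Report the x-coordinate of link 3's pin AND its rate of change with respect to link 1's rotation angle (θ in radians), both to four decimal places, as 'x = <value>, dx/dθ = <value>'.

geometry: r = 44 mm, L = 257 mm, e = 11 mm
crank pin P = (r cos θ, r sin θ) = (43.758963, 4.599252)
h = r sin θ − e = 4.599252 − 11 = -6.400748
x = r cos θ + √(L² − h²) = 43.758963 + 256.920280 = 300.679244
dx/dθ = −r sin θ − h·r cos θ/√(L² − h²) (θ in radians; h = -6.400748) = -3.509070

x = 300.6792, dx/dθ = -3.5091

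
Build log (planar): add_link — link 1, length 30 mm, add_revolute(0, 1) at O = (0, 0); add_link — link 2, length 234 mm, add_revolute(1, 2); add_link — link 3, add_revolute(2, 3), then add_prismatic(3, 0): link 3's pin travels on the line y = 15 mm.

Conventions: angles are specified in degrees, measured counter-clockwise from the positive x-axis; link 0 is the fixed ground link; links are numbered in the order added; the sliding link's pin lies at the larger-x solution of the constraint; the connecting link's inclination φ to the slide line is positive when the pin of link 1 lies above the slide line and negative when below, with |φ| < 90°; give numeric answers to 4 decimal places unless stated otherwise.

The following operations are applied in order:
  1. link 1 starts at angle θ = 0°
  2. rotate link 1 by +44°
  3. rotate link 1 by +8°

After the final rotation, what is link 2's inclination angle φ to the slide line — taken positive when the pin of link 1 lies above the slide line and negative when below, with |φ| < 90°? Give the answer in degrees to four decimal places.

geometry: r = 30 mm, L = 234 mm, e = 15 mm; θ starts at 0°
rotate link 1 by +44°: θ ← 0° +44° = 44°
rotate link 1 by +8°: θ ← 44° +8° = 52°
h = r sin θ − e = 23.640323 − 15 = 8.640323
sin φ = h / L = 8.640323 / 234 = 0.03692446
φ = arcsin(0.03692446) = 2.116097°

2.1161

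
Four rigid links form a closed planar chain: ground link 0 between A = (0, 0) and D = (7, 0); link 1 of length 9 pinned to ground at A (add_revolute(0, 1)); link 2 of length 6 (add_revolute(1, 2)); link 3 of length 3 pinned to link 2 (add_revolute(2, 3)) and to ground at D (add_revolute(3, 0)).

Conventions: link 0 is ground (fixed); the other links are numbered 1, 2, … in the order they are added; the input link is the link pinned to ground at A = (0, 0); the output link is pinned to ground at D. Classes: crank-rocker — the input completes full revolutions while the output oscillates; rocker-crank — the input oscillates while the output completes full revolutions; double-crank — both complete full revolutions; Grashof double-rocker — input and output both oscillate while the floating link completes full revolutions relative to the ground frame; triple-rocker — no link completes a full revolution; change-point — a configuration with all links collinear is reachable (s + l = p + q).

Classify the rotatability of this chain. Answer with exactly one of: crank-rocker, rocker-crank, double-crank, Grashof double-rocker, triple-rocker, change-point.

lengths: ground=7, input=9, coupler=6, output=3
sorted: s=3 (shortest), l=9 (longest), p+q=13
s + l = 12 vs p + q = 13
s + l < p + q (Grashof) with shortest = output link → rocker-crank

rocker-crank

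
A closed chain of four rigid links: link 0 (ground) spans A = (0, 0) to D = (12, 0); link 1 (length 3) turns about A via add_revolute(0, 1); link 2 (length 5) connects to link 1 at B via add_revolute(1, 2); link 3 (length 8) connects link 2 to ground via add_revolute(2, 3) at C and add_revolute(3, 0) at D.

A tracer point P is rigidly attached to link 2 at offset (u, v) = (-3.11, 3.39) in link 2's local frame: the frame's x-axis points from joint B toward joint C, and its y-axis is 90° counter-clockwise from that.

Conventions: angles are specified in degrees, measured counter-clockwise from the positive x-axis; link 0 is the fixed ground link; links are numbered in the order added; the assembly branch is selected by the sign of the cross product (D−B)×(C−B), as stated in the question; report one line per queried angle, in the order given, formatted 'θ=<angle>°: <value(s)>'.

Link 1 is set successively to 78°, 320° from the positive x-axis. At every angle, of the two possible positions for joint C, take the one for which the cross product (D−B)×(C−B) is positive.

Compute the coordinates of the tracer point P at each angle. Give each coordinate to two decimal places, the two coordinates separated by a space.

A=(0,0), D=(12.00,0)
θ=78°: B = A + 3.00·(cos78°, sin78°) = (0.6237, 2.9344)
θ=78°: |BD| = 11.7486
θ=78°: circle(B,5.00) ∩ circle(D,8.00): a=4.2145, h=2.6903
θ=78°:   candidates: C₊=(5.3767,4.4868) cross=31.607; C₋=(4.0328,-0.7232) cross=-31.607
θ=78°:   branch + wants cross > 0 → take C=(5.3767,4.4868) (cross=31.607)
θ=78°: ex = (C−B)/|BC| = (0.9506,0.3105); ey = (-0.3105,0.9506)
θ=78°: P = B + -3.11·ex + 3.39·ey = (-3.3851,5.1914)
θ=320°: B = A + 3.00·(cos320°, sin320°) = (2.2981, -1.9284)
θ=320°: |BD| = 9.8917
θ=320°: circle(B,5.00) ∩ circle(D,8.00): a=2.9745, h=4.0190
θ=320°:   candidates: C₊=(4.4320,2.5934) cross=39.755; C₋=(5.9990,-5.2904) cross=-39.755
θ=320°:   branch + wants cross > 0 → take C=(4.4320,2.5934) (cross=39.755)
θ=320°: ex = (C−B)/|BC| = (0.4268,0.9044); ey = (-0.9044,0.4268)
θ=320°: P = B + -3.11·ex + 3.39·ey = (-2.0949,-3.2941)

θ=78°: -3.39 5.19
θ=320°: -2.09 -3.29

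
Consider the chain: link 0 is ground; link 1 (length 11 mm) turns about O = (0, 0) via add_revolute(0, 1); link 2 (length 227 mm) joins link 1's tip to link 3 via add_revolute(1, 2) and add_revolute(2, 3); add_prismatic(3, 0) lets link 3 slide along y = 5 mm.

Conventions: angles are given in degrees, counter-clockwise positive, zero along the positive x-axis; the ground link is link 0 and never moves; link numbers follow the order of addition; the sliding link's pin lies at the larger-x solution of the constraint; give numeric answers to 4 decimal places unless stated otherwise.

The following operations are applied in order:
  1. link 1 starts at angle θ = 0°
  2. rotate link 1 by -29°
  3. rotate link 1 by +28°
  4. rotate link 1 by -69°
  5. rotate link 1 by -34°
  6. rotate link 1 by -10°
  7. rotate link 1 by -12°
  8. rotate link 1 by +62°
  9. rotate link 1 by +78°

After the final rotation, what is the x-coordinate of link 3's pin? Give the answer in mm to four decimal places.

geometry: r = 11 mm, L = 227 mm, e = 5 mm; θ starts at 0°
rotate link 1 by -29°: θ ← 0° -29° = -29°
rotate link 1 by +28°: θ ← -29° +28° = -1°
rotate link 1 by -69°: θ ← -1° -69° = -70°
rotate link 1 by -34°: θ ← -70° -34° = -104°
rotate link 1 by -10°: θ ← -104° -10° = -114°
rotate link 1 by -12°: θ ← -114° -12° = -126°
rotate link 1 by +62°: θ ← -126° +62° = -64°
rotate link 1 by +78°: θ ← -64° +78° = 14°
crank pin P = (r cos θ, r sin θ) = (10.673253, 2.661141)
h = r sin θ − e = 2.661141 − 5 = -2.338859
x = r cos θ + √(L² − h²) = 10.673253 + 226.987951 = 237.661204

237.6612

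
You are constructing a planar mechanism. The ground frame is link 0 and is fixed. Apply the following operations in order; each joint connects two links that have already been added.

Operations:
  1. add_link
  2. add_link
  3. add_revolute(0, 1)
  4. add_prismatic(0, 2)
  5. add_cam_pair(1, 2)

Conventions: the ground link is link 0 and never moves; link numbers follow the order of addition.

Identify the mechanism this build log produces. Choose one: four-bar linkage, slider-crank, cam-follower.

links: 3 (incl. ground); joints: 1 revolute, 1 prismatic, 1 higher (cam) pair, forming one closed loop
3 links, revolute + prismatic + higher pair in one loop → cam-follower

cam-follower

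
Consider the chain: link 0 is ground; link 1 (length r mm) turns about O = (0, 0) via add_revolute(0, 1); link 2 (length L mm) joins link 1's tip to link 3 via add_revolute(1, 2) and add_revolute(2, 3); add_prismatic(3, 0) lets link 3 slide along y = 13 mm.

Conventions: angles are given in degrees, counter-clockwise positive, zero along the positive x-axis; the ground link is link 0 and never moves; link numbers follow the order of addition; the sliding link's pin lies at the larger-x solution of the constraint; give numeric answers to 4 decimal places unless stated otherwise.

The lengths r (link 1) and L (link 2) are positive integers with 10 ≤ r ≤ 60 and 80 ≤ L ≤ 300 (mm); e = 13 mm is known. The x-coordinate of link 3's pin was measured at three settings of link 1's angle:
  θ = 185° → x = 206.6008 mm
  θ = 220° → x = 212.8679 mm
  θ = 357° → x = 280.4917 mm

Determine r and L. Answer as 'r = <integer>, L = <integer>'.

constraint per measurement: (x − r cos θ)² + (r sin θ − e)² = L²
subtracting the θ₁ and θ₂ equations cancels the r² and L² terms:
r = (x₁² − x₂²) / (2[(x₁cos θ₁ + e sin θ₁) − (x₂cos θ₂ + e sin θ₂)]) = 36.9999 → r = 37
L² = (x₁ − r cos θ₁)² + (r sin θ₁ − e)² = 59536.0164 → L = 244.0000 → L = 244
check at θ₃=357°: x = 280.4917 (printed 280.4917) ✓

r = 37, L = 244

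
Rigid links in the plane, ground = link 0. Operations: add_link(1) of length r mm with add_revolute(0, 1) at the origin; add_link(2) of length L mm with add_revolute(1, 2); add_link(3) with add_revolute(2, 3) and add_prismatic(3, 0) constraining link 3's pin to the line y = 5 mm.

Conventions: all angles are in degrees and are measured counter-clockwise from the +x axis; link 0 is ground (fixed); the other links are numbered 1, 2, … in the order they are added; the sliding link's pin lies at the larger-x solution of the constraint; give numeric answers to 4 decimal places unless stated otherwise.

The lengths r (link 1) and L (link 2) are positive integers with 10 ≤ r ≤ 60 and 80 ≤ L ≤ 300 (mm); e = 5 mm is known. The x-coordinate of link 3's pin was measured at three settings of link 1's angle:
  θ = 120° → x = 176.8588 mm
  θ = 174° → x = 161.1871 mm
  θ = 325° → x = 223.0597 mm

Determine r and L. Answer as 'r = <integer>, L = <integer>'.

constraint per measurement: (x − r cos θ)² + (r sin θ − e)² = L²
subtracting the θ₁ and θ₂ equations cancels the r² and L² terms:
r = (x₁² − x₂²) / (2[(x₁cos θ₁ + e sin θ₁) − (x₂cos θ₂ + e sin θ₂)]) = 35.0000 → r = 35
L² = (x₁ − r cos θ₁)² + (r sin θ₁ − e)² = 38415.9842 → L = 196.0000 → L = 196
check at θ₃=325°: x = 223.0597 (printed 223.0597) ✓

r = 35, L = 196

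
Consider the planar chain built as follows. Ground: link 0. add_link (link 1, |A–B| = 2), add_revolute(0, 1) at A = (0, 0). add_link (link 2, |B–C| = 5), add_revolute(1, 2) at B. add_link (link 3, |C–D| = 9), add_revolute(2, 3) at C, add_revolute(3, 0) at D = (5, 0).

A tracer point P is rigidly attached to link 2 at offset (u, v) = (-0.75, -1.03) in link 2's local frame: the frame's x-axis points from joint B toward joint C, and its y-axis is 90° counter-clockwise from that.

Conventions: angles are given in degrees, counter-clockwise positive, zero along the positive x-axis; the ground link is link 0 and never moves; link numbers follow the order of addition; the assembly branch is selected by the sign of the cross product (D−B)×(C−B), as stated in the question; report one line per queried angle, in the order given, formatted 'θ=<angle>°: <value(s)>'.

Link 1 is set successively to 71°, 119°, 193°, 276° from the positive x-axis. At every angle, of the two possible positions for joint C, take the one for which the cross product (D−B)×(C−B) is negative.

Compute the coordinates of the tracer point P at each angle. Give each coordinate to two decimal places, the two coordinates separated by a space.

A=(0,0), D=(5.00,0)
θ=71°: B = A + 2.00·(cos71°, sin71°) = (0.6511, 1.8910)
θ=71°: |BD| = 4.7422
θ=71°: circle(B,5.00) ∩ circle(D,9.00): a=-3.5333, h=3.5378
θ=71°:   candidates: C₊=(-1.1783,6.5443) cross=16.777; C₋=(-3.9998,0.0557) cross=-16.777
θ=71°:   branch - wants cross < 0 → take C=(-3.9998,0.0557) (cross=-16.777)
θ=71°: ex = (C−B)/|BC| = (-0.9302,-0.3671); ey = (0.3671,-0.9302)
θ=71°: P = B + -0.75·ex + -1.03·ey = (0.9707,3.1244)
θ=119°: B = A + 2.00·(cos119°, sin119°) = (-0.9696, 1.7492)
θ=119°: |BD| = 6.2206
θ=119°: circle(B,5.00) ∩ circle(D,9.00): a=-1.3908, h=4.8027
θ=119°:   candidates: C₊=(-0.9538,6.7492) cross=29.876; C₋=(-3.6548,-2.4685) cross=-29.876
θ=119°:   branch - wants cross < 0 → take C=(-3.6548,-2.4685) (cross=-29.876)
θ=119°: ex = (C−B)/|BC| = (-0.5370,-0.8436); ey = (0.8436,-0.5370)
θ=119°: P = B + -0.75·ex + -1.03·ey = (-1.4357,2.9351)
θ=193°: B = A + 2.00·(cos193°, sin193°) = (-1.9487, -0.4499)
θ=193°: |BD| = 6.9633
θ=193°: circle(B,5.00) ∩ circle(D,9.00): a=-0.5394, h=4.9708
θ=193°:   candidates: C₊=(-2.8082,4.4757) cross=34.613; C₋=(-2.1659,-5.4452) cross=-34.613
θ=193°:   branch - wants cross < 0 → take C=(-2.1659,-5.4452) (cross=-34.613)
θ=193°: ex = (C−B)/|BC| = (-0.0434,-0.9991); ey = (0.9991,-0.0434)
θ=193°: P = B + -0.75·ex + -1.03·ey = (-2.9452,0.3441)
θ=276°: B = A + 2.00·(cos276°, sin276°) = (0.2091, -1.9890)
θ=276°: |BD| = 5.1874
θ=276°: circle(B,5.00) ∩ circle(D,9.00): a=-2.8039, h=4.1398
θ=276°:   candidates: C₊=(-3.9679,0.7592) cross=21.475; C₋=(-0.7932,-6.8876) cross=-21.475
θ=276°:   branch - wants cross < 0 → take C=(-0.7932,-6.8876) (cross=-21.475)
θ=276°: ex = (C−B)/|BC| = (-0.2005,-0.9797); ey = (0.9797,-0.2005)
θ=276°: P = B + -0.75·ex + -1.03·ey = (-0.6497,-1.0478)

θ=71°: 0.97 3.12
θ=119°: -1.44 2.94
θ=193°: -2.95 0.34
θ=276°: -0.65 -1.05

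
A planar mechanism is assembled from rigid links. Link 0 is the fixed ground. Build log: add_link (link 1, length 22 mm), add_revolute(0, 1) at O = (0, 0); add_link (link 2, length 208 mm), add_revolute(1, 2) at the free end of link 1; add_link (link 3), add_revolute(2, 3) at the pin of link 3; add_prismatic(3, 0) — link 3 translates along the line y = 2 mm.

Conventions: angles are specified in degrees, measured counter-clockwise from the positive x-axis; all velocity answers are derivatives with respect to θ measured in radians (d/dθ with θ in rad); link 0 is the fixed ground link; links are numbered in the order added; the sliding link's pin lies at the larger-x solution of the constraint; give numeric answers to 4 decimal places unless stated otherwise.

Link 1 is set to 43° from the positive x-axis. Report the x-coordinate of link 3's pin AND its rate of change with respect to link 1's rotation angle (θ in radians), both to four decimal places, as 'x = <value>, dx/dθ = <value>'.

geometry: r = 22 mm, L = 208 mm, e = 2 mm
crank pin P = (r cos θ, r sin θ) = (16.089781, 15.003964)
h = r sin θ − e = 15.003964 − 2 = 13.003964
x = r cos θ + √(L² − h²) = 16.089781 + 207.593104 = 223.682886
dx/dθ = −r sin θ − h·r cos θ/√(L² − h²) (θ in radians; h = 13.003964) = -16.011854

x = 223.6829, dx/dθ = -16.0119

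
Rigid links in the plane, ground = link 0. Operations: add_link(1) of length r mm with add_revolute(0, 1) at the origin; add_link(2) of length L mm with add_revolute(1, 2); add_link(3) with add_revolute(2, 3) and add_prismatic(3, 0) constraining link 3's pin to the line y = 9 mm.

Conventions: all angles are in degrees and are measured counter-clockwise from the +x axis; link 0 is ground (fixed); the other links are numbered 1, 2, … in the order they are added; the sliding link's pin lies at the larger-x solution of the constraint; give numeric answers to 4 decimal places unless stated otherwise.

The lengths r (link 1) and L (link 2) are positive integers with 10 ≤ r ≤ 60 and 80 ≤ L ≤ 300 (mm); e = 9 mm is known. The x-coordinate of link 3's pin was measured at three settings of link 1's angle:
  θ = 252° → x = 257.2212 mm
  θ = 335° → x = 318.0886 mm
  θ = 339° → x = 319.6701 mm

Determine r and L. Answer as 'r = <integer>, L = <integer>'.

constraint per measurement: (x − r cos θ)² + (r sin θ − e)² = L²
subtracting the θ₁ and θ₂ equations cancels the r² and L² terms:
r = (x₁² − x₂²) / (2[(x₁cos θ₁ + e sin θ₁) − (x₂cos θ₂ + e sin θ₂)]) = 47.0000 → r = 47
L² = (x₁ − r cos θ₁)² + (r sin θ₁ − e)² = 76728.9974 → L = 277.0000 → L = 277
check at θ₃=339°: x = 319.6701 (printed 319.6701) ✓

r = 47, L = 277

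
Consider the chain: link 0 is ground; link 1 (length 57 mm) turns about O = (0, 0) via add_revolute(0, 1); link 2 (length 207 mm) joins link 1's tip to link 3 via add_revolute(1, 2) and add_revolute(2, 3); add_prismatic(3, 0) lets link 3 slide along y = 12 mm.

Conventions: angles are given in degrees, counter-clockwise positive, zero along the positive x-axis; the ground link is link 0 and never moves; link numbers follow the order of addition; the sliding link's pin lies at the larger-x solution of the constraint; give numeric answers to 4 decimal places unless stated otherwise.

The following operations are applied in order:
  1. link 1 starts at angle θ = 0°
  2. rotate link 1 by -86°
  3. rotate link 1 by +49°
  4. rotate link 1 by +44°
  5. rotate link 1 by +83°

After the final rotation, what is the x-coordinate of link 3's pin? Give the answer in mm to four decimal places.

geometry: r = 57 mm, L = 207 mm, e = 12 mm; θ starts at 0°
rotate link 1 by -86°: θ ← 0° -86° = -86°
rotate link 1 by +49°: θ ← -86° +49° = -37°
rotate link 1 by +44°: θ ← -37° +44° = 7°
rotate link 1 by +83°: θ ← 7° +83° = 90°
crank pin P = (r cos θ, r sin θ) = (0.000000, 57.000000)
h = r sin θ − e = 57.000000 − 12 = 45.000000
x = r cos θ + √(L² − h²) = 0.000000 + 202.049499 = 202.049499

202.0495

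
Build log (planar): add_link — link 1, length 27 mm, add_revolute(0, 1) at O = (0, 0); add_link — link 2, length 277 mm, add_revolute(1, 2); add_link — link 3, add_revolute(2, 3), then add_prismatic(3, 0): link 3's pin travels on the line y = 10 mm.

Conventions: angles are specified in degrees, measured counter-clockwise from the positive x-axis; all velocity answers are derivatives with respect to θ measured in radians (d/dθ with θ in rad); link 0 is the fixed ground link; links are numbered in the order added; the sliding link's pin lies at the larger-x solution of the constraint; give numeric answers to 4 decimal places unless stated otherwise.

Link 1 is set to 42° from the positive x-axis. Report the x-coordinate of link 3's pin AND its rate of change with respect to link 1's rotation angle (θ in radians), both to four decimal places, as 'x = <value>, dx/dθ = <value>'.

geometry: r = 27 mm, L = 277 mm, e = 10 mm
crank pin P = (r cos θ, r sin θ) = (20.064910, 18.066526)
h = r sin θ − e = 18.066526 − 10 = 8.066526
x = r cos θ + √(L² − h²) = 20.064910 + 276.882522 = 296.947433
dx/dθ = −r sin θ − h·r cos θ/√(L² − h²) (θ in radians; h = 8.066526) = -18.651085

x = 296.9474, dx/dθ = -18.6511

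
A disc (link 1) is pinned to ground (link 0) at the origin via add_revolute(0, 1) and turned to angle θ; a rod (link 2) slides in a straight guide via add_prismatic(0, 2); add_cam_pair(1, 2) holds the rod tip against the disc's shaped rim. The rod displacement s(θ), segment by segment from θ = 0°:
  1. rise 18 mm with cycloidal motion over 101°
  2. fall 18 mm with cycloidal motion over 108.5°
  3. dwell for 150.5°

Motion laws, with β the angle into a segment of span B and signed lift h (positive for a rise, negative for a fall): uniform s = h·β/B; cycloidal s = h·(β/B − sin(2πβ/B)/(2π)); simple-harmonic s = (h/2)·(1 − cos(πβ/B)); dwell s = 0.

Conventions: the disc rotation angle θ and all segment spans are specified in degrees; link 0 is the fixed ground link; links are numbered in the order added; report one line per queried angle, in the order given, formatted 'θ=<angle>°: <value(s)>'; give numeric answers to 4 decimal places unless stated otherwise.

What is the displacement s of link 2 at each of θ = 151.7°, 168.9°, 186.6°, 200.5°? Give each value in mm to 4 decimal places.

segment 1 (0° to 101°, cycloidal, h = 18) is passed completely: s = 0.0000 + (18) = 18.0000
θ = 151.7° falls in segment 2 (101° to 209.5°, cycloidal, h = -18): β = 151.7 − 101 = 50.7°, B = 108.5°; Δs = -18·(0.4673 − sin(2π·0.4673)/(2π)) = -7.8263; s = 18.0000 − 7.8263 = 10.1737
θ = 168.9° falls in segment 2 (101° to 209.5°, cycloidal, h = -18): β = 168.9 − 101 = 67.9°, B = 108.5°; Δs = -18·(0.6258 − sin(2π·0.6258)/(2π)) = -13.3005; s = 18.0000 − 13.3005 = 4.6995
θ = 186.6° falls in segment 2 (101° to 209.5°, cycloidal, h = -18): β = 186.6 − 101 = 85.6°, B = 108.5°; Δs = -18·(0.7889 − sin(2π·0.7889)/(2π)) = -16.9804; s = 18.0000 − 16.9804 = 1.0196
θ = 200.5° falls in segment 2 (101° to 209.5°, cycloidal, h = -18): β = 200.5 − 101 = 99.5°, B = 108.5°; Δs = -18·(0.9171 − sin(2π·0.9171)/(2π)) = -17.9333; s = 18.0000 − 17.9333 = 0.0667

θ=151.7°: 10.1737
θ=168.9°: 4.6995
θ=186.6°: 1.0196
θ=200.5°: 0.0667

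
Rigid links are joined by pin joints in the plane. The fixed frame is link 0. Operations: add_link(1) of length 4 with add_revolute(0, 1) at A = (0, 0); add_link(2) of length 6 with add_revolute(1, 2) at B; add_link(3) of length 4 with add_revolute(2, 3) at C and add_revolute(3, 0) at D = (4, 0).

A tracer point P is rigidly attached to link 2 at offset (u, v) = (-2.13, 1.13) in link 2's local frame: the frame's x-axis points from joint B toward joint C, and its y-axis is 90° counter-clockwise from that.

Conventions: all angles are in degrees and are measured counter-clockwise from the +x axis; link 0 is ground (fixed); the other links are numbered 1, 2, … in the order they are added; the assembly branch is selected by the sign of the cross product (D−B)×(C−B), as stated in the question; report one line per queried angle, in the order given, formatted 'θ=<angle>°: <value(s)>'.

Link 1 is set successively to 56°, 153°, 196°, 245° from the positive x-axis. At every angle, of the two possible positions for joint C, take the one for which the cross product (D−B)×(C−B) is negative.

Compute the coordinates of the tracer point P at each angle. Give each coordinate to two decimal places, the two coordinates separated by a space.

A=(0,0), D=(4.00,0)
θ=56°: B = A + 4.00·(cos56°, sin56°) = (2.2368, 3.3162)
θ=56°: |BD| = 3.7558
θ=56°: circle(B,6.00) ∩ circle(D,4.00): a=4.5405, h=3.9223
θ=56°:   candidates: C₊=(7.8316,1.1486) cross=14.731; C₋=(0.9052,-2.5342) cross=-14.731
θ=56°:   branch - wants cross < 0 → take C=(0.9052,-2.5342) (cross=-14.731)
θ=56°: ex = (C−B)/|BC| = (-0.2219,-0.9751); ey = (0.9751,-0.2219)
θ=56°: P = B + -2.13·ex + 1.13·ey = (3.8113,5.1423)
θ=153°: B = A + 4.00·(cos153°, sin153°) = (-3.5640, 1.8160)
θ=153°: |BD| = 7.7790
θ=153°: circle(B,6.00) ∩ circle(D,4.00): a=5.1750, h=3.0363
θ=153°:   candidates: C₊=(2.1768,3.5603) cross=23.620; C₋=(0.7592,-2.3446) cross=-23.620
θ=153°:   branch - wants cross < 0 → take C=(0.7592,-2.3446) (cross=-23.620)
θ=153°: ex = (C−B)/|BC| = (0.7205,-0.6934); ey = (0.6934,0.7205)
θ=153°: P = B + -2.13·ex + 1.13·ey = (-4.3152,4.1072)
θ=196°: B = A + 4.00·(cos196°, sin196°) = (-3.8450, -1.1025)
θ=196°: |BD| = 7.9221
θ=196°: circle(B,6.00) ∩ circle(D,4.00): a=5.2234, h=2.9524
θ=196°:   candidates: C₊=(0.9166,2.5480) cross=23.389; C₋=(1.7384,-3.2992) cross=-23.389
θ=196°:   branch - wants cross < 0 → take C=(1.7384,-3.2992) (cross=-23.389)
θ=196°: ex = (C−B)/|BC| = (0.9306,-0.3661); ey = (0.3661,0.9306)
θ=196°: P = B + -2.13·ex + 1.13·ey = (-5.4134,0.7288)
θ=245°: B = A + 4.00·(cos245°, sin245°) = (-1.6905, -3.6252)
θ=245°: |BD| = 6.7471
θ=245°: circle(B,6.00) ∩ circle(D,4.00): a=4.8557, h=3.5245
θ=245°:   candidates: C₊=(0.5110,1.9563) cross=23.781; C₋=(4.2985,-3.9888) cross=-23.781
θ=245°:   branch - wants cross < 0 → take C=(4.2985,-3.9888) (cross=-23.781)
θ=245°: ex = (C−B)/|BC| = (0.9982,-0.0606); ey = (0.0606,0.9982)
θ=245°: P = B + -2.13·ex + 1.13·ey = (-3.7481,-2.3682)

θ=56°: 3.81 5.14
θ=153°: -4.32 4.11
θ=196°: -5.41 0.73
θ=245°: -3.75 -2.37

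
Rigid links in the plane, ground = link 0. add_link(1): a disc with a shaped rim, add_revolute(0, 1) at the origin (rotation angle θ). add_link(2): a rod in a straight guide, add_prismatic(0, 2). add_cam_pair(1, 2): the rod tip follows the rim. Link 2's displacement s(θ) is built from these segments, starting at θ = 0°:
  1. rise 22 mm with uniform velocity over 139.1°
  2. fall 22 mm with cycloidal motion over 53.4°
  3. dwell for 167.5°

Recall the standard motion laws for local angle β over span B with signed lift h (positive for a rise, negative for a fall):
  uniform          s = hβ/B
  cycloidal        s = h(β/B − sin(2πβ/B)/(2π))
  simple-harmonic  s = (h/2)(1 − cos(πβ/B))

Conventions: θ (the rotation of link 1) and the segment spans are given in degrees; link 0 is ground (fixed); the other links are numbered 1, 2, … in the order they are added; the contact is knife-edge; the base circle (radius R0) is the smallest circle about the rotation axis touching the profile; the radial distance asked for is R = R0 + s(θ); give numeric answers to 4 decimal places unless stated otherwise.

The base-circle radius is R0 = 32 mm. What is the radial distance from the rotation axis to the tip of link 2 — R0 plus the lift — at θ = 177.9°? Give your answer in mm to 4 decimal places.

segment 1 (0° to 139.1°, uniform, h = 22) is passed completely: s = 0.0000 + (22) = 22.0000
θ = 177.9° falls in segment 2 (139.1° to 192.5°, cycloidal, h = -22): β = 177.9 − 139.1 = 38.8°, B = 53.4°; Δs = -22·(0.7266 − sin(2π·0.7266)/(2π)) = -19.4486; s = 22.0000 − 19.4486 = 2.5514
R = R0 + s = 32 + 2.5514 = 34.5514

34.5514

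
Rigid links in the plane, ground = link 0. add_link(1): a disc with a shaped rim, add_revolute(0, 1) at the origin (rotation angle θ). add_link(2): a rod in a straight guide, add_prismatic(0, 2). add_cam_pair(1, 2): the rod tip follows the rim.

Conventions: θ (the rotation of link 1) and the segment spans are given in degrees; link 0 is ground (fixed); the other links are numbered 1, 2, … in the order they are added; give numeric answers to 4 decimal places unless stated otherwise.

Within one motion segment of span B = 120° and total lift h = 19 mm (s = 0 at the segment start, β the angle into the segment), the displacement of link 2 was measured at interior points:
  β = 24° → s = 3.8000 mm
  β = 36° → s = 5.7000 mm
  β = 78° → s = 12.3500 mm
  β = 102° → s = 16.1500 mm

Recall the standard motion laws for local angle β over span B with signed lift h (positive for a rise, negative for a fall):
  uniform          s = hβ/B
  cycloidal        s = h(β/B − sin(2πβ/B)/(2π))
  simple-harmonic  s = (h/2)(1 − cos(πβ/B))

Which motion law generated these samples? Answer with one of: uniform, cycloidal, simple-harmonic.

candidates at β/B = r: uniform s = h·r (linear in β); cycloidal s = h·(r − sin(2πr)/(2π)); simple-harmonic s = (h/2)(1 − cos(πr))
β=24°: printed 3.8000 | uniform 3.8000, cycloidal 0.9241, simple-harmonic 1.8143
β=36°: printed 5.7000 | uniform 5.7000, cycloidal 2.8241, simple-harmonic 3.9160
β=78°: printed 12.3500 | uniform 12.3500, cycloidal 14.7964, simple-harmonic 13.8129
β=102°: printed 16.1500 | uniform 16.1500, cycloidal 18.5964, simple-harmonic 17.9646
only one law matches every sample → uniform

uniform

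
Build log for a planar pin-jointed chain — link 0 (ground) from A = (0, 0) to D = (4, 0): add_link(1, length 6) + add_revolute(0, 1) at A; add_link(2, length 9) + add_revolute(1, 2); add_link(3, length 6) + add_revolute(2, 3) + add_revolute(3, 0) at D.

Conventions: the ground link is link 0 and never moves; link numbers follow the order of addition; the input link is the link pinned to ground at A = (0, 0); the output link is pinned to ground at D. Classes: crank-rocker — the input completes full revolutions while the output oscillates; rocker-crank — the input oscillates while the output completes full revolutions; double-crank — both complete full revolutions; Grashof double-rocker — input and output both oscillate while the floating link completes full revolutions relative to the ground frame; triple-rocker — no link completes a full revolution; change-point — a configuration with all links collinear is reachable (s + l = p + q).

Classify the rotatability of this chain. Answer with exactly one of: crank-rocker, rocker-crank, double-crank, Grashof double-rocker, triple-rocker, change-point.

lengths: ground=4, input=6, coupler=9, output=6
sorted: s=4 (shortest), l=9 (longest), p+q=12
s + l = 13 vs p + q = 12
s + l > p + q → non-Grashof → no link fully rotates → triple-rocker

triple-rocker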